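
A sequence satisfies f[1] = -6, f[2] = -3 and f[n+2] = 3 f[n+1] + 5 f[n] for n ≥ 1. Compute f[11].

-3164619

f[3] = 3(-3) + 5(-6) = -39
f[4] = 3(-39) + 5(-3) = -132
f[5] = 3(-132) + 5(-39) = -591
f[6] = 3(-591) + 5(-132) = -2433
f[7] = 3(-2433) + 5(-591) = -10254
f[8] = 3(-10254) + 5(-2433) = -42927
f[9] = 3(-42927) + 5(-10254) = -180051
f[10] = 3(-180051) + 5(-42927) = -754788
f[11] = 3(-754788) + 5(-180051) = -3164619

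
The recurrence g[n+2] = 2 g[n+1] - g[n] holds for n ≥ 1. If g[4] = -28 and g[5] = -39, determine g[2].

-6

Rearranging, g[n-2] = -(g[n] - 2 g[n-1]).
g[3] = -(-39 - 2(-28)) = -17
g[2] = -(-28 - 2(-17)) = -6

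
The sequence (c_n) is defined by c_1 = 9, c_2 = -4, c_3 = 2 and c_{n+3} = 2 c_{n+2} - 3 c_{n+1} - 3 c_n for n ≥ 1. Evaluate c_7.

71

c_4 = 2*2 - 3*(-4) - 3*9 = -11
c_5 = 2*(-11) - 3*2 - 3*(-4) = -16
c_6 = 2*(-16) - 3*(-11) - 3*2 = -5
c_7 = 2*(-5) - 3*(-16) - 3*(-11) = 71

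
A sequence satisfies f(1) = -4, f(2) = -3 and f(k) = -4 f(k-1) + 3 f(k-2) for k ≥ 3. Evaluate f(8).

f(3) = -4*(-3) + 3*(-4) = 0
f(4) = -4*0 + 3*(-3) = -9
f(5) = -4*(-9) + 3*0 = 36
f(6) = -4*36 + 3*(-9) = -171
f(7) = -4*(-171) + 3*36 = 792
f(8) = -4*792 + 3*(-171) = -3681

-3681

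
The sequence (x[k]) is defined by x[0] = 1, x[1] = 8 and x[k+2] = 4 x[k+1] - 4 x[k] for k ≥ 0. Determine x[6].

x[2] = 4*8 - 4*1 = 28
x[3] = 4*28 - 4*8 = 80
x[4] = 4*80 - 4*28 = 208
x[5] = 4*208 - 4*80 = 512
x[6] = 4*512 - 4*208 = 1216

1216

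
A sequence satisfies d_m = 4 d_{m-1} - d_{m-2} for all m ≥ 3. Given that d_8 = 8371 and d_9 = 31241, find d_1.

Rearranging, d_{m-2} = -(d_m - 4 d_{m-1}).
d_7 = -(31241 - 4·8371) = 2243
d_6 = -(8371 - 4·2243) = 601
d_5 = -(2243 - 4·601) = 161
d_4 = -(601 - 4·161) = 43
d_3 = -(161 - 4·43) = 11
d_2 = -(43 - 4·11) = 1
d_1 = -(11 - 4·1) = -7

-7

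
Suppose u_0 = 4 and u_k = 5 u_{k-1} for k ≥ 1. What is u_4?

u_1 = 5(4) = 20
u_2 = 5(20) = 100
u_3 = 5(100) = 500
u_4 = 5(500) = 2500

2500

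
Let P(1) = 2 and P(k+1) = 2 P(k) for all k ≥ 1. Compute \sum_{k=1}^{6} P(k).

126

P(2) = 2(2) = 4
P(3) = 2(4) = 8
P(4) = 2(8) = 16
P(5) = 2(16) = 32
P(6) = 2(32) = 64
Sum = 2 + 4 + 8 + 16 + 32 + 64 = 126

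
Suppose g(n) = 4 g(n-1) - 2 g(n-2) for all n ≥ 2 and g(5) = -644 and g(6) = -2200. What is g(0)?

Rearranging, g(n-2) = (g(n) - 4 g(n-1)) / -2.
g(4) = (-2200 - 4*(-644)) / -2 = 376/-2 = -188
g(3) = (-644 - 4*(-188)) / -2 = 108/-2 = -54
g(2) = (-188 - 4*(-54)) / -2 = 28/-2 = -14
g(1) = (-54 - 4*(-14)) / -2 = 2/-2 = -1
g(0) = (-14 - 4*(-1)) / -2 = -10/-2 = 5

5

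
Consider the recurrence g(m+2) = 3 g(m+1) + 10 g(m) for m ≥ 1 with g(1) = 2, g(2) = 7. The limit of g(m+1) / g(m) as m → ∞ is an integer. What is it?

5

The characteristic equation is r^2 - 3r - 10 = 0, which factors as (r - 5)(r + 2) = 0.
So the roots are 5 and -2. Since |5| > |-2| and the coefficient of 5^m is non-zero, the ratio tends to 5.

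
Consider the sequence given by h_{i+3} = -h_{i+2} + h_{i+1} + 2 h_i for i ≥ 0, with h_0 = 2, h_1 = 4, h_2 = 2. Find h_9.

h_3 = -2 + 4 + 2*2 = 6
h_4 = -6 + 2 + 2*4 = 4
h_5 = -4 + 6 + 2*2 = 6
h_6 = -6 + 4 + 2*6 = 10
h_7 = -10 + 6 + 2*4 = 4
h_8 = -4 + 10 + 2*6 = 18
h_9 = -18 + 4 + 2*10 = 6

6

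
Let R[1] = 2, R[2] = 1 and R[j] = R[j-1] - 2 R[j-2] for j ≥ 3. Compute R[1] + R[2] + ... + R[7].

16

R[3] = 1 - 2(2) = -3
R[4] = (-3) - 2(1) = -5
R[5] = (-5) - 2(-3) = 1
R[6] = 1 - 2(-5) = 11
R[7] = 11 - 2(1) = 9
Sum = 2 + 1 + (-3) + (-5) + 1 + 11 + 9 = 16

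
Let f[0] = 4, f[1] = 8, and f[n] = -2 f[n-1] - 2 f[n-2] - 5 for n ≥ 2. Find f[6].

f[2] = -2(8) - 2(4) - 5 = -29
f[3] = -2(-29) - 2(8) - 5 = 37
f[4] = -2(37) - 2(-29) - 5 = -21
f[5] = -2(-21) - 2(37) - 5 = -37
f[6] = -2(-37) - 2(-21) - 5 = 111

111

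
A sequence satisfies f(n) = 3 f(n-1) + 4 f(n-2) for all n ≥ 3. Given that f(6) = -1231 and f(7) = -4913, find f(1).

1

Rearranging, f(n-2) = (f(n) - 3 f(n-1)) / 4.
f(5) = (-4913 - 3*(-1231)) / 4 = -1220/4 = -305
f(4) = (-1231 - 3*(-305)) / 4 = -316/4 = -79
f(3) = (-305 - 3*(-79)) / 4 = -68/4 = -17
f(2) = (-79 - 3*(-17)) / 4 = -28/4 = -7
f(1) = (-17 - 3*(-7)) / 4 = 4/4 = 1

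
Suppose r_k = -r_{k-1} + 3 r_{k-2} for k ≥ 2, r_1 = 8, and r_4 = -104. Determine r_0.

Let r_0 = y.
r_2 = -8 + 3y
r_3 = 32 - 3y
r_4 = -56 + 12y
So -56 + 12y = -104, giving y = -4.

-4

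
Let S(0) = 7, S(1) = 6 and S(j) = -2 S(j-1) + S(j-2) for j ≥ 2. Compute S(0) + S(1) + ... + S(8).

S(2) = -2(6) + 7 = -5
S(3) = -2(-5) + 6 = 16
S(4) = -2(16) + (-5) = -37
S(5) = -2(-37) + 16 = 90
S(6) = -2(90) + (-37) = -217
S(7) = -2(-217) + 90 = 524
S(8) = -2(524) + (-217) = -1265
Sum = 7 + 6 + (-5) + 16 + (-37) + 90 + (-217) + 524 + (-1265) = -881

-881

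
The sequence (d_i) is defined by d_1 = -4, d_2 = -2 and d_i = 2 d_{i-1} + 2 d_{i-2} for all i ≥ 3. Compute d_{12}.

-90048

d_3 = 2(-2) + 2(-4) = -12
d_4 = 2(-12) + 2(-2) = -28
d_5 = 2(-28) + 2(-12) = -80
d_6 = 2(-80) + 2(-28) = -216
d_7 = 2(-216) + 2(-80) = -592
d_8 = 2(-592) + 2(-216) = -1616
d_9 = 2(-1616) + 2(-592) = -4416
d_{10} = 2(-4416) + 2(-1616) = -12064
d_{11} = 2(-12064) + 2(-4416) = -32960
d_{12} = 2(-32960) + 2(-12064) = -90048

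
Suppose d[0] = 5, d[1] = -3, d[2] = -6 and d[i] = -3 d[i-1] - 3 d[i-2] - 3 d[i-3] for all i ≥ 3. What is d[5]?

d[3] = -3*(-6) - 3*(-3) - 3*5 = 12
d[4] = -3*12 - 3*(-6) - 3*(-3) = -9
d[5] = -3*(-9) - 3*12 - 3*(-6) = 9

9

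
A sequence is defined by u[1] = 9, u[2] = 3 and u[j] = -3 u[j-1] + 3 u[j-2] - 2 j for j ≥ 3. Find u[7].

1909

u[3] = -3*3 + 3*9 - 6 = 12
u[4] = -3*12 + 3*3 - 8 = -35
u[5] = -3*(-35) + 3*12 - 10 = 131
u[6] = -3*131 + 3*(-35) - 12 = -510
u[7] = -3*(-510) + 3*131 - 14 = 1909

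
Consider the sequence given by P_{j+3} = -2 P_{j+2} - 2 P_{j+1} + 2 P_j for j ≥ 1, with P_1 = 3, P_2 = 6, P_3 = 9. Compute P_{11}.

1320

P_4 = -2*9 - 2*6 + 2*3 = -24
P_5 = -2*(-24) - 2*9 + 2*6 = 42
P_6 = -2*42 - 2*(-24) + 2*9 = -18
P_7 = -2*(-18) - 2*42 + 2*(-24) = -96
P_8 = -2*(-96) - 2*(-18) + 2*42 = 312
P_9 = -2*312 - 2*(-96) + 2*(-18) = -468
P_{10} = -2*(-468) - 2*312 + 2*(-96) = 120
P_{11} = -2*120 - 2*(-468) + 2*312 = 1320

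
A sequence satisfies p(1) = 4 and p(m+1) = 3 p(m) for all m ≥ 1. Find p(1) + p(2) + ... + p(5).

p(2) = 3*4 = 12
p(3) = 3*12 = 36
p(4) = 3*36 = 108
p(5) = 3*108 = 324
Sum = 4 + 12 + 36 + 108 + 324 = 484

484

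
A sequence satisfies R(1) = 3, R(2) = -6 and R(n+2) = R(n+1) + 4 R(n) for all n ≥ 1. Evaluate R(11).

R(3) = (-6) + 4(3) = 6
R(4) = 6 + 4(-6) = -18
R(5) = (-18) + 4(6) = 6
R(6) = 6 + 4(-18) = -66
R(7) = (-66) + 4(6) = -42
R(8) = (-42) + 4(-66) = -306
R(9) = (-306) + 4(-42) = -474
R(10) = (-474) + 4(-306) = -1698
R(11) = (-1698) + 4(-474) = -3594

-3594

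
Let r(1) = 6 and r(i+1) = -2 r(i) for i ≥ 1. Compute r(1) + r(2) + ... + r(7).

r(2) = -2*6 = -12
r(3) = -2*(-12) = 24
r(4) = -2*24 = -48
r(5) = -2*(-48) = 96
r(6) = -2*96 = -192
r(7) = -2*(-192) = 384
Sum = 6 + (-12) + 24 + (-48) + 96 + (-192) + 384 = 258

258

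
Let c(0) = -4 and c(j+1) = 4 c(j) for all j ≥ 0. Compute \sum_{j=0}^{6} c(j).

-21844

c(1) = 4·(-4) = -16
c(2) = 4·(-16) = -64
c(3) = 4·(-64) = -256
c(4) = 4·(-256) = -1024
c(5) = 4·(-1024) = -4096
c(6) = 4·(-4096) = -16384
Sum = (-4) + (-16) + (-64) + (-256) + (-1024) + (-4096) + (-16384) = -21844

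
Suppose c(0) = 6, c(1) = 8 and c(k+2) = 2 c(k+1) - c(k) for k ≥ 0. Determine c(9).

24

c(2) = 2(8) - 6 = 10
c(3) = 2(10) - 8 = 12
c(4) = 2(12) - 10 = 14
c(5) = 2(14) - 12 = 16
c(6) = 2(16) - 14 = 18
c(7) = 2(18) - 16 = 20
c(8) = 2(20) - 18 = 22
c(9) = 2(22) - 20 = 24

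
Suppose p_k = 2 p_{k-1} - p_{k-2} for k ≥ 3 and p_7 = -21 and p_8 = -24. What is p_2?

Rearranging, p_{k-2} = -(p_k - 2 p_{k-1}).
p_6 = -(-24 - 2(-21)) = -18
p_5 = -(-21 - 2(-18)) = -15
p_4 = -(-18 - 2(-15)) = -12
p_3 = -(-15 - 2(-12)) = -9
p_2 = -(-12 - 2(-9)) = -6

-6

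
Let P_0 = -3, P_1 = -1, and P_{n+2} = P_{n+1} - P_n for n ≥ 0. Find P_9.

3

P_2 = (-1) - (-3) = 2
P_3 = 2 - (-1) = 3
P_4 = 3 - 2 = 1
P_5 = 1 - 3 = -2
P_6 = (-2) - 1 = -3
P_7 = (-3) - (-2) = -1
P_8 = (-1) - (-3) = 2
P_9 = 2 - (-1) = 3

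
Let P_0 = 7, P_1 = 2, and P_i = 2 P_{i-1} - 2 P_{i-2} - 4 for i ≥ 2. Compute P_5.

-28

P_2 = 2*2 - 2*7 - 4 = -14
P_3 = 2*(-14) - 2*2 - 4 = -36
P_4 = 2*(-36) - 2*(-14) - 4 = -48
P_5 = 2*(-48) - 2*(-36) - 4 = -28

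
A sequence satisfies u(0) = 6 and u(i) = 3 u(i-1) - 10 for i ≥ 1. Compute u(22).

The fixed point is -10/(1 - 3) = 5, so u(i) - 5 = 3(u(i-1) - 5).
Hence u(i) = 1·3^i + 5.
u(22) = 1·3^{22} + 5 = 1·31381059609 + 5 = 31381059614.

31381059614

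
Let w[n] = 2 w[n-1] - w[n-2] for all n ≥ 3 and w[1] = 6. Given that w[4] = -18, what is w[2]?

-2

Let w[2] = z.
w[3] = -6 + 2z
w[4] = -12 + 3z
So -12 + 3z = -18, giving z = -2.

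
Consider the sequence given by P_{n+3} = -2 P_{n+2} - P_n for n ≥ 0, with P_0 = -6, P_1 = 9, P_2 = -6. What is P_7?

465

P_3 = -2(-6) - (-6) = 18
P_4 = -2(18) - 9 = -45
P_5 = -2(-45) - (-6) = 96
P_6 = -2(96) - 18 = -210
P_7 = -2(-210) - (-45) = 465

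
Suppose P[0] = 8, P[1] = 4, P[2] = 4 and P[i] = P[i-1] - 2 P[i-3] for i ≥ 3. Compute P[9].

P[3] = 4 - 2*8 = -12
P[4] = (-12) - 2*4 = -20
P[5] = (-20) - 2*4 = -28
P[6] = (-28) - 2*(-12) = -4
P[7] = (-4) - 2*(-20) = 36
P[8] = 36 - 2*(-28) = 92
P[9] = 92 - 2*(-4) = 100

100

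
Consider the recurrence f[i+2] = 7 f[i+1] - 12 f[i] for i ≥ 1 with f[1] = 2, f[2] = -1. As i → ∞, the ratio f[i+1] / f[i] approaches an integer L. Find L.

4

The characteristic equation is r^2 - 7r + 12 = 0, which factors as (r - 4)(r - 3) = 0.
So the roots are 4 and 3. Since |4| > |3| and the coefficient of 4^i is non-zero, the ratio tends to 4.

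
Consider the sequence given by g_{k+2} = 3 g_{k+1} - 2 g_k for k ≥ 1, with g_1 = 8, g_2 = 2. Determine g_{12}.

g_3 = 3*2 - 2*8 = -10
g_4 = 3*(-10) - 2*2 = -34
g_5 = 3*(-34) - 2*(-10) = -82
g_6 = 3*(-82) - 2*(-34) = -178
g_7 = 3*(-178) - 2*(-82) = -370
g_8 = 3*(-370) - 2*(-178) = -754
g_9 = 3*(-754) - 2*(-370) = -1522
g_{10} = 3*(-1522) - 2*(-754) = -3058
g_{11} = 3*(-3058) - 2*(-1522) = -6130
g_{12} = 3*(-6130) - 2*(-3058) = -12274

-12274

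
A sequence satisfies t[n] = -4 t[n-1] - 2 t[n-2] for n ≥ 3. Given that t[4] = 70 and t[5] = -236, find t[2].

9

Rearranging, t[n-2] = (t[n] + 4 t[n-1]) / -2.
t[3] = (-236 + 4(70)) / -2 = 44/-2 = -22
t[2] = (70 + 4(-22)) / -2 = -18/-2 = 9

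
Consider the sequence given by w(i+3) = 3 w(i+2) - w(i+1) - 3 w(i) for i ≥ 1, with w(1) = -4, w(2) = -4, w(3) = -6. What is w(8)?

w(4) = 3(-6) - (-4) - 3(-4) = -2
w(5) = 3(-2) - (-6) - 3(-4) = 12
w(6) = 3(12) - (-2) - 3(-6) = 56
w(7) = 3(56) - 12 - 3(-2) = 162
w(8) = 3(162) - 56 - 3(12) = 394

394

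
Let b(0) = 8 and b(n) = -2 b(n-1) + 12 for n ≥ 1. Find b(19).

-2097148

The fixed point is 12/(1 + 2) = 4, so b(n) - 4 = -2(b(n-1) - 4).
Hence b(n) = 4·(-2)^n + 4.
b(19) = 4·(-2)^{19} + 4 = 4·-524288 + 4 = -2097148.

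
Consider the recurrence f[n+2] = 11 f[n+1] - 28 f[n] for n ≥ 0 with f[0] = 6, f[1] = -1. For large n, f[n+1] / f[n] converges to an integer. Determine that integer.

7

The characteristic equation is r^2 - 11r + 28 = 0, which factors as (r - 7)(r - 4) = 0.
So the roots are 7 and 4. Since |7| > |4| and the coefficient of 7^n is non-zero, the ratio tends to 7.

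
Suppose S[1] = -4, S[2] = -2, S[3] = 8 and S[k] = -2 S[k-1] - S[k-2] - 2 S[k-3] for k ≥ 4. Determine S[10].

-410

S[4] = -2*8 - (-2) - 2*(-4) = -6
S[5] = -2*(-6) - 8 - 2*(-2) = 8
S[6] = -2*8 - (-6) - 2*8 = -26
S[7] = -2*(-26) - 8 - 2*(-6) = 56
S[8] = -2*56 - (-26) - 2*8 = -102
S[9] = -2*(-102) - 56 - 2*(-26) = 200
S[10] = -2*200 - (-102) - 2*56 = -410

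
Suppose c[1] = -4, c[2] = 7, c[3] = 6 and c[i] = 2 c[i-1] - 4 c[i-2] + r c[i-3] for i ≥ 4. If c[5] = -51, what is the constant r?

c[4] = -16 - 4r
c[5] = -56 - r
So -56 - r = -51, giving r = -5.

-5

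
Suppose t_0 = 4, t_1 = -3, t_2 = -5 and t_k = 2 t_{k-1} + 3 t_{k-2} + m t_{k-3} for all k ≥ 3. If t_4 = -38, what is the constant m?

3

t_3 = -19 + 4m
t_4 = -53 + 5m
So -53 + 5m = -38, giving m = 3.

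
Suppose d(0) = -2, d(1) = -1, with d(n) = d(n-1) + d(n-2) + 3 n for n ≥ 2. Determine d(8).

d(2) = (-1) + (-2) + 6 = 3
d(3) = 3 + (-1) + 9 = 11
d(4) = 11 + 3 + 12 = 26
d(5) = 26 + 11 + 15 = 52
d(6) = 52 + 26 + 18 = 96
d(7) = 96 + 52 + 21 = 169
d(8) = 169 + 96 + 24 = 289

289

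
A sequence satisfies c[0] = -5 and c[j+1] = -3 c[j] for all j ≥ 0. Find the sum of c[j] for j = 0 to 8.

-24605

c[1] = -3*(-5) = 15
c[2] = -3*15 = -45
c[3] = -3*(-45) = 135
c[4] = -3*135 = -405
c[5] = -3*(-405) = 1215
c[6] = -3*1215 = -3645
c[7] = -3*(-3645) = 10935
c[8] = -3*10935 = -32805
Sum = (-5) + 15 + (-45) + 135 + (-405) + 1215 + (-3645) + 10935 + (-32805) = -24605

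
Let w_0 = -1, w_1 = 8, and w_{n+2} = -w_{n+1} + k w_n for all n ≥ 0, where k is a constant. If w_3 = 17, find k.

w_2 = -8 - k
w_3 = 8 + 9k
So 8 + 9k = 17, giving k = 1.

1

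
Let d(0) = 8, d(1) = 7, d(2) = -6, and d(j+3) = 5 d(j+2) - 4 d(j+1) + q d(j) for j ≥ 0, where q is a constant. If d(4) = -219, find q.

1

d(3) = -58 + 8q
d(4) = -266 + 47q
So -266 + 47q = -219, giving q = 1.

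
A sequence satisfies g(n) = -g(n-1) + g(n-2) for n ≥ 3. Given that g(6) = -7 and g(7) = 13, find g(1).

Rearranging, g(n-2) = g(n) + g(n-1).
g(5) = 13 + (-7) = 6
g(4) = -7 + 6 = -1
g(3) = 6 + (-1) = 5
g(2) = -1 + 5 = 4
g(1) = 5 + 4 = 9

9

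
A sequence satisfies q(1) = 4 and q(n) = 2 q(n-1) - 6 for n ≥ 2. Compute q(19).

The fixed point is -6/(1 - 2) = 6, so q(n) - 6 = 2(q(n-1) - 6).
Hence q(n) = -2·2^{n-1} + 6.
q(19) = -2·2^{18} + 6 = -2·262144 + 6 = -524282.

-524282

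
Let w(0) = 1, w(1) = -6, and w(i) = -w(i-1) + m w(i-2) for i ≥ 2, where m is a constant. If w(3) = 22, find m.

w(2) = 6 + m
w(3) = -6 - 7m
So -6 - 7m = 22, giving m = -4.

-4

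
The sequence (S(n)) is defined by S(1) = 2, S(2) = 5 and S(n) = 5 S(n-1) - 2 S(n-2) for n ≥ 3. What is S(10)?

855095

S(3) = 5(5) - 2(2) = 21
S(4) = 5(21) - 2(5) = 95
S(5) = 5(95) - 2(21) = 433
S(6) = 5(433) - 2(95) = 1975
S(7) = 5(1975) - 2(433) = 9009
S(8) = 5(9009) - 2(1975) = 41095
S(9) = 5(41095) - 2(9009) = 187457
S(10) = 5(187457) - 2(41095) = 855095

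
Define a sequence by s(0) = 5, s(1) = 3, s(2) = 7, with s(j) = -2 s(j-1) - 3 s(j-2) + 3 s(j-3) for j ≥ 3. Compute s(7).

121

s(3) = -2(7) - 3(3) + 3(5) = -8
s(4) = -2(-8) - 3(7) + 3(3) = 4
s(5) = -2(4) - 3(-8) + 3(7) = 37
s(6) = -2(37) - 3(4) + 3(-8) = -110
s(7) = -2(-110) - 3(37) + 3(4) = 121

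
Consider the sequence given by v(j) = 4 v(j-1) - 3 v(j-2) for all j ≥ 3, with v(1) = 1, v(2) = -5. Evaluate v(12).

v(3) = 4·(-5) - 3·1 = -23
v(4) = 4·(-23) - 3·(-5) = -77
v(5) = 4·(-77) - 3·(-23) = -239
v(6) = 4·(-239) - 3·(-77) = -725
v(7) = 4·(-725) - 3·(-239) = -2183
v(8) = 4·(-2183) - 3·(-725) = -6557
v(9) = 4·(-6557) - 3·(-2183) = -19679
v(10) = 4·(-19679) - 3·(-6557) = -59045
v(11) = 4·(-59045) - 3·(-19679) = -177143
v(12) = 4·(-177143) - 3·(-59045) = -531437

-531437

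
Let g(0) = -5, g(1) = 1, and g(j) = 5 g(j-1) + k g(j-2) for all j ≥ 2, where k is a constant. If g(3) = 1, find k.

g(2) = 5 - 5k
g(3) = 25 - 24k
So 25 - 24k = 1, giving k = 1.

1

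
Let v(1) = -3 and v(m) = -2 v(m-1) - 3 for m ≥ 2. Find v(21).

The fixed point is -3/(1 + 2) = -1, so v(m) + 1 = -2(v(m-1) + 1).
Hence v(m) = -2·(-2)^{m-1} - 1.
v(21) = -2·(-2)^{20} - 1 = -2·1048576 - 1 = -2097153.

-2097153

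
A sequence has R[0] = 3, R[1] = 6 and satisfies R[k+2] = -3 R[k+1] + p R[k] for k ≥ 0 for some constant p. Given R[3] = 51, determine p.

R[2] = -18 + 3p
R[3] = 54 - 3p
So 54 - 3p = 51, giving p = 1.

1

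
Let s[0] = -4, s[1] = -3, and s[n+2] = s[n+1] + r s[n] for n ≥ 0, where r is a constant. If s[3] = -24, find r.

s[2] = -3 - 4r
s[3] = -3 - 7r
So -3 - 7r = -24, giving r = 3.

3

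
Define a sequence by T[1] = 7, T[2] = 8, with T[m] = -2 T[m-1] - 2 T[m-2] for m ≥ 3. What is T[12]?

704

T[3] = -2·8 - 2·7 = -30
T[4] = -2·(-30) - 2·8 = 44
T[5] = -2·44 - 2·(-30) = -28
T[6] = -2·(-28) - 2·44 = -32
T[7] = -2·(-32) - 2·(-28) = 120
T[8] = -2·120 - 2·(-32) = -176
T[9] = -2·(-176) - 2·120 = 112
T[10] = -2·112 - 2·(-176) = 128
T[11] = -2·128 - 2·112 = -480
T[12] = -2·(-480) - 2·128 = 704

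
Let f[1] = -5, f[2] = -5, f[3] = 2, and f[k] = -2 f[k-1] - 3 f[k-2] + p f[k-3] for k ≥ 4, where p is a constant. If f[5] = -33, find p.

-1

f[4] = 11 - 5p
f[5] = -28 + 5p
So -28 + 5p = -33, giving p = -1.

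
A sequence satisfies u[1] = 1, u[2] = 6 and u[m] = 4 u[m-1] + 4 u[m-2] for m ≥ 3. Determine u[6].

u[3] = 4*6 + 4*1 = 28
u[4] = 4*28 + 4*6 = 136
u[5] = 4*136 + 4*28 = 656
u[6] = 4*656 + 4*136 = 3168

3168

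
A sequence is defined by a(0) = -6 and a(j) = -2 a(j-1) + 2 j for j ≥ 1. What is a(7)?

830

a(1) = -2(-6) + 2 = 14
a(2) = -2(14) + 4 = -24
a(3) = -2(-24) + 6 = 54
a(4) = -2(54) + 8 = -100
a(5) = -2(-100) + 10 = 210
a(6) = -2(210) + 12 = -408
a(7) = -2(-408) + 14 = 830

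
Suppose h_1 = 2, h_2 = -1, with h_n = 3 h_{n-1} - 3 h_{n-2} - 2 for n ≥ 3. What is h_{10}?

h_3 = 3(-1) - 3(2) - 2 = -11
h_4 = 3(-11) - 3(-1) - 2 = -32
h_5 = 3(-32) - 3(-11) - 2 = -65
h_6 = 3(-65) - 3(-32) - 2 = -101
h_7 = 3(-101) - 3(-65) - 2 = -110
h_8 = 3(-110) - 3(-101) - 2 = -29
h_9 = 3(-29) - 3(-110) - 2 = 241
h_{10} = 3(241) - 3(-29) - 2 = 808

808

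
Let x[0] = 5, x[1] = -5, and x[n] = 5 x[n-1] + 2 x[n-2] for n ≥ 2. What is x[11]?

x[2] = 5*(-5) + 2*5 = -15
x[3] = 5*(-15) + 2*(-5) = -85
x[4] = 5*(-85) + 2*(-15) = -455
x[5] = 5*(-455) + 2*(-85) = -2445
x[6] = 5*(-2445) + 2*(-455) = -13135
x[7] = 5*(-13135) + 2*(-2445) = -70565
x[8] = 5*(-70565) + 2*(-13135) = -379095
x[9] = 5*(-379095) + 2*(-70565) = -2036605
x[10] = 5*(-2036605) + 2*(-379095) = -10941215
x[11] = 5*(-10941215) + 2*(-2036605) = -58779285

-58779285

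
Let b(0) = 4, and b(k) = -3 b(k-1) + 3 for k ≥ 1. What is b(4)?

264

b(1) = -3·4 + 3 = -9
b(2) = -3·(-9) + 3 = 30
b(3) = -3·30 + 3 = -87
b(4) = -3·(-87) + 3 = 264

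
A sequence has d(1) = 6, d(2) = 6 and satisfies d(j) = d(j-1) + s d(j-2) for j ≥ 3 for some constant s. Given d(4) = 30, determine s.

d(3) = 6 + 6s
d(4) = 6 + 12s
So 6 + 12s = 30, giving s = 2.

2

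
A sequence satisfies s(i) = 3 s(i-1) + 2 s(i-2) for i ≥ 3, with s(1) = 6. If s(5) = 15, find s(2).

Let s(2) = y.
s(3) = 12 + 3y
s(4) = 36 + 11y
s(5) = 132 + 39y
So 132 + 39y = 15, giving y = -3.

-3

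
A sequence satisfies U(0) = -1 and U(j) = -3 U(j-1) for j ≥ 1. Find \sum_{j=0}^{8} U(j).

U(1) = -3(-1) = 3
U(2) = -3(3) = -9
U(3) = -3(-9) = 27
U(4) = -3(27) = -81
U(5) = -3(-81) = 243
U(6) = -3(243) = -729
U(7) = -3(-729) = 2187
U(8) = -3(2187) = -6561
Sum = (-1) + 3 + (-9) + 27 + (-81) + 243 + (-729) + 2187 + (-6561) = -4921

-4921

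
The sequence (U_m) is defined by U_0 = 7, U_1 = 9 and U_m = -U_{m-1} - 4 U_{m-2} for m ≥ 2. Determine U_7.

U_2 = -9 - 4·7 = -37
U_3 = -(-37) - 4·9 = 1
U_4 = -1 - 4·(-37) = 147
U_5 = -147 - 4·1 = -151
U_6 = -(-151) - 4·147 = -437
U_7 = -(-437) - 4·(-151) = 1041

1041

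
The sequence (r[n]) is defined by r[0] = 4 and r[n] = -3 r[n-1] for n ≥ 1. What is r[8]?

26244

r[1] = -3·4 = -12
r[2] = -3·(-12) = 36
r[3] = -3·36 = -108
r[4] = -3·(-108) = 324
r[5] = -3·324 = -972
r[6] = -3·(-972) = 2916
r[7] = -3·2916 = -8748
r[8] = -3·(-8748) = 26244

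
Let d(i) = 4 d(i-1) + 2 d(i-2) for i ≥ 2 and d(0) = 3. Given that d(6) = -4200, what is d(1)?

-4

Let d(1) = v.
d(2) = 6 + 4v
d(3) = 24 + 18v
d(4) = 108 + 80v
d(5) = 480 + 356v
d(6) = 2136 + 1584v
So 2136 + 1584v = -4200, giving v = -4.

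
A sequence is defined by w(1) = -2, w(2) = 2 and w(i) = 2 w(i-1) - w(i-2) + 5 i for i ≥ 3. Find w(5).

w(3) = 2·2 - (-2) + 15 = 21
w(4) = 2·21 - 2 + 20 = 60
w(5) = 2·60 - 21 + 25 = 124

124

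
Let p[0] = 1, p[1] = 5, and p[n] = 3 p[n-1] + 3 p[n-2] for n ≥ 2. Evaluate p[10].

p[2] = 3*5 + 3*1 = 18
p[3] = 3*18 + 3*5 = 69
p[4] = 3*69 + 3*18 = 261
p[5] = 3*261 + 3*69 = 990
p[6] = 3*990 + 3*261 = 3753
p[7] = 3*3753 + 3*990 = 14229
p[8] = 3*14229 + 3*3753 = 53946
p[9] = 3*53946 + 3*14229 = 204525
p[10] = 3*204525 + 3*53946 = 775413

775413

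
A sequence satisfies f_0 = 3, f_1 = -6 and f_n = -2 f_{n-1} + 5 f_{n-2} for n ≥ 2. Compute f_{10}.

f_2 = -2*(-6) + 5*3 = 27
f_3 = -2*27 + 5*(-6) = -84
f_4 = -2*(-84) + 5*27 = 303
f_5 = -2*303 + 5*(-84) = -1026
f_6 = -2*(-1026) + 5*303 = 3567
f_7 = -2*3567 + 5*(-1026) = -12264
f_8 = -2*(-12264) + 5*3567 = 42363
f_9 = -2*42363 + 5*(-12264) = -146046
f_{10} = -2*(-146046) + 5*42363 = 503907

503907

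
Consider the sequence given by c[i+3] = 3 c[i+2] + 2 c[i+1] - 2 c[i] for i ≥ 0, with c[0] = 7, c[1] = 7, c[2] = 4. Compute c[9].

14134

c[3] = 3(4) + 2(7) - 2(7) = 12
c[4] = 3(12) + 2(4) - 2(7) = 30
c[5] = 3(30) + 2(12) - 2(4) = 106
c[6] = 3(106) + 2(30) - 2(12) = 354
c[7] = 3(354) + 2(106) - 2(30) = 1214
c[8] = 3(1214) + 2(354) - 2(106) = 4138
c[9] = 3(4138) + 2(1214) - 2(354) = 14134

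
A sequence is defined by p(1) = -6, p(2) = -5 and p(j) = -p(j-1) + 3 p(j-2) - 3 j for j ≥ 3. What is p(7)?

p(3) = -(-5) + 3*(-6) - 9 = -22
p(4) = -(-22) + 3*(-5) - 12 = -5
p(5) = -(-5) + 3*(-22) - 15 = -76
p(6) = -(-76) + 3*(-5) - 18 = 43
p(7) = -43 + 3*(-76) - 21 = -292

-292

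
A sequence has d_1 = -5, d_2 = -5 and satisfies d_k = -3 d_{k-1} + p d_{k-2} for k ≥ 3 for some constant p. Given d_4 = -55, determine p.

-1

d_3 = 15 - 5p
d_4 = -45 + 10p
So -45 + 10p = -55, giving p = -1.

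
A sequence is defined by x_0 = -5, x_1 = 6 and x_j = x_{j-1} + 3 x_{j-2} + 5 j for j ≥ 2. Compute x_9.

5128

x_2 = 6 + 3*(-5) + 10 = 1
x_3 = 1 + 3*6 + 15 = 34
x_4 = 34 + 3*1 + 20 = 57
x_5 = 57 + 3*34 + 25 = 184
x_6 = 184 + 3*57 + 30 = 385
x_7 = 385 + 3*184 + 35 = 972
x_8 = 972 + 3*385 + 40 = 2167
x_9 = 2167 + 3*972 + 45 = 5128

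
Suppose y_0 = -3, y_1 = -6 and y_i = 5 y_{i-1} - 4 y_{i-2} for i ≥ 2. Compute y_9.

-262146

y_2 = 5(-6) - 4(-3) = -18
y_3 = 5(-18) - 4(-6) = -66
y_4 = 5(-66) - 4(-18) = -258
y_5 = 5(-258) - 4(-66) = -1026
y_6 = 5(-1026) - 4(-258) = -4098
y_7 = 5(-4098) - 4(-1026) = -16386
y_8 = 5(-16386) - 4(-4098) = -65538
y_9 = 5(-65538) - 4(-16386) = -262146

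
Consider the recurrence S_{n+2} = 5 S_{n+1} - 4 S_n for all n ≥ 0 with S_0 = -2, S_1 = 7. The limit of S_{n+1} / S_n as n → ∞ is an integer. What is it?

4

The characteristic equation is r^2 - 5r + 4 = 0, which factors as (r - 4)(r - 1) = 0.
So the roots are 4 and 1. Since |4| > |1| and the coefficient of 4^n is non-zero, the ratio tends to 4.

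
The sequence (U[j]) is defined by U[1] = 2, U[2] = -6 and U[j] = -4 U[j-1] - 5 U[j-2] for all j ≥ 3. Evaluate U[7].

U[3] = -4*(-6) - 5*2 = 14
U[4] = -4*14 - 5*(-6) = -26
U[5] = -4*(-26) - 5*14 = 34
U[6] = -4*34 - 5*(-26) = -6
U[7] = -4*(-6) - 5*34 = -146

-146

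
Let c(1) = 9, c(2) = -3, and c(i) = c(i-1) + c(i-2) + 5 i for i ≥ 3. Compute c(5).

c(3) = (-3) + 9 + 15 = 21
c(4) = 21 + (-3) + 20 = 38
c(5) = 38 + 21 + 25 = 84

84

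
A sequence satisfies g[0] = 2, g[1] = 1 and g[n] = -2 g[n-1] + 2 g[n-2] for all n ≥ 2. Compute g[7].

-152

g[2] = -2*1 + 2*2 = 2
g[3] = -2*2 + 2*1 = -2
g[4] = -2*(-2) + 2*2 = 8
g[5] = -2*8 + 2*(-2) = -20
g[6] = -2*(-20) + 2*8 = 56
g[7] = -2*56 + 2*(-20) = -152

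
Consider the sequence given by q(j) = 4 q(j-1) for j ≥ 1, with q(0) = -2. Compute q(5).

q(1) = 4*(-2) = -8
q(2) = 4*(-8) = -32
q(3) = 4*(-32) = -128
q(4) = 4*(-128) = -512
q(5) = 4*(-512) = -2048

-2048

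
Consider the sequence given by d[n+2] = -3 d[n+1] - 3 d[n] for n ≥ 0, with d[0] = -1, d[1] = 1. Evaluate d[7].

-27

d[2] = -3*1 - 3*(-1) = 0
d[3] = -3*0 - 3*1 = -3
d[4] = -3*(-3) - 3*0 = 9
d[5] = -3*9 - 3*(-3) = -18
d[6] = -3*(-18) - 3*9 = 27
d[7] = -3*27 - 3*(-18) = -27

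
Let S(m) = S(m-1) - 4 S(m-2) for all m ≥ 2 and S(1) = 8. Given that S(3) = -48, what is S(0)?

6

Let S(0) = z.
S(2) = 8 - 4z
S(3) = -24 - 4z
So -24 - 4z = -48, giving z = 6.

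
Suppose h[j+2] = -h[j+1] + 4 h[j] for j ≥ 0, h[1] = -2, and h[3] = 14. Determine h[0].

Let h[0] = v.
h[2] = 2 + 4v
h[3] = -10 - 4v
So -10 - 4v = 14, giving v = -6.

-6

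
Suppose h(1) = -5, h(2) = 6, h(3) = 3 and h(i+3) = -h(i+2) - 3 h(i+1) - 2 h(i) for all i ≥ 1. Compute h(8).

h(4) = -3 - 3(6) - 2(-5) = -11
h(5) = -(-11) - 3(3) - 2(6) = -10
h(6) = -(-10) - 3(-11) - 2(3) = 37
h(7) = -37 - 3(-10) - 2(-11) = 15
h(8) = -15 - 3(37) - 2(-10) = -106

-106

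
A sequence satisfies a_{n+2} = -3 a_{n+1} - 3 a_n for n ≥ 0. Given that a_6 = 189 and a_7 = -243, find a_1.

9

Rearranging, a_{n-2} = (a_n + 3 a_{n-1}) / -3.
a_5 = (-243 + 3·189) / -3 = 324/-3 = -108
a_4 = (189 + 3·(-108)) / -3 = -135/-3 = 45
a_3 = (-108 + 3·45) / -3 = 27/-3 = -9
a_2 = (45 + 3·(-9)) / -3 = 18/-3 = -6
a_1 = (-9 + 3·(-6)) / -3 = -27/-3 = 9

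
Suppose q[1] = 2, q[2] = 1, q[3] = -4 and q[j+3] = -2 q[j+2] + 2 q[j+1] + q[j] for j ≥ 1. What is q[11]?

-10063

q[4] = -2(-4) + 2(1) + 2 = 12
q[5] = -2(12) + 2(-4) + 1 = -31
q[6] = -2(-31) + 2(12) + (-4) = 82
q[7] = -2(82) + 2(-31) + 12 = -214
q[8] = -2(-214) + 2(82) + (-31) = 561
q[9] = -2(561) + 2(-214) + 82 = -1468
q[10] = -2(-1468) + 2(561) + (-214) = 3844
q[11] = -2(3844) + 2(-1468) + 561 = -10063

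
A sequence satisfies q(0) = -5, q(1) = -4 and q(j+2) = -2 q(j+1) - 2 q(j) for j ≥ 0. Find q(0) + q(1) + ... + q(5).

17

q(2) = -2*(-4) - 2*(-5) = 18
q(3) = -2*18 - 2*(-4) = -28
q(4) = -2*(-28) - 2*18 = 20
q(5) = -2*20 - 2*(-28) = 16
Sum = (-5) + (-4) + 18 + (-28) + 20 + 16 = 17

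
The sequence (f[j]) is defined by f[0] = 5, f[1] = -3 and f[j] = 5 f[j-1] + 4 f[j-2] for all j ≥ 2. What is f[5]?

477

f[2] = 5(-3) + 4(5) = 5
f[3] = 5(5) + 4(-3) = 13
f[4] = 5(13) + 4(5) = 85
f[5] = 5(85) + 4(13) = 477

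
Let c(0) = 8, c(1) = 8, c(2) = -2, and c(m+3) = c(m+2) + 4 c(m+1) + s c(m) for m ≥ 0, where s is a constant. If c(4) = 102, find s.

c(3) = 30 + 8s
c(4) = 22 + 16s
So 22 + 16s = 102, giving s = 5.

5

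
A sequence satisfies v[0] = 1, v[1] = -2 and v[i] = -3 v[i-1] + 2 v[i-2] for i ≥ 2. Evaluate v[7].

v[2] = -3(-2) + 2(1) = 8
v[3] = -3(8) + 2(-2) = -28
v[4] = -3(-28) + 2(8) = 100
v[5] = -3(100) + 2(-28) = -356
v[6] = -3(-356) + 2(100) = 1268
v[7] = -3(1268) + 2(-356) = -4516

-4516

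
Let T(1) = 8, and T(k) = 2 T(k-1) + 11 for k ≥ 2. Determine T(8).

2421

T(2) = 2*8 + 11 = 27
T(3) = 2*27 + 11 = 65
T(4) = 2*65 + 11 = 141
T(5) = 2*141 + 11 = 293
T(6) = 2*293 + 11 = 597
T(7) = 2*597 + 11 = 1205
T(8) = 2*1205 + 11 = 2421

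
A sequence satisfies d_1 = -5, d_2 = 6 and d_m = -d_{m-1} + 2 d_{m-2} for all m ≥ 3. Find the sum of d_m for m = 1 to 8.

d_3 = -6 + 2(-5) = -16
d_4 = -(-16) + 2(6) = 28
d_5 = -28 + 2(-16) = -60
d_6 = -(-60) + 2(28) = 116
d_7 = -116 + 2(-60) = -236
d_8 = -(-236) + 2(116) = 468
Sum = (-5) + 6 + (-16) + 28 + (-60) + 116 + (-236) + 468 = 301

301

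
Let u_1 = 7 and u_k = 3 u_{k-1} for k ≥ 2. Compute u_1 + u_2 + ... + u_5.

847

u_2 = 3(7) = 21
u_3 = 3(21) = 63
u_4 = 3(63) = 189
u_5 = 3(189) = 567
Sum = 7 + 21 + 63 + 189 + 567 = 847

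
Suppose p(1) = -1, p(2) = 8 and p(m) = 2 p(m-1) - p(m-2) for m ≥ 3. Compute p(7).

p(3) = 2*8 - (-1) = 17
p(4) = 2*17 - 8 = 26
p(5) = 2*26 - 17 = 35
p(6) = 2*35 - 26 = 44
p(7) = 2*44 - 35 = 53

53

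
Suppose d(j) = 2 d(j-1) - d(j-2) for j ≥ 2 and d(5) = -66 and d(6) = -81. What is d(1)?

Rearranging, d(j-2) = -(d(j) - 2 d(j-1)).
d(4) = -(-81 - 2*(-66)) = -51
d(3) = -(-66 - 2*(-51)) = -36
d(2) = -(-51 - 2*(-36)) = -21
d(1) = -(-36 - 2*(-21)) = -6

-6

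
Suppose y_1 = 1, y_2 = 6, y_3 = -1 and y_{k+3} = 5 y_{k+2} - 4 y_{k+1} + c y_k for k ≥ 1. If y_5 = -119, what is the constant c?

2

y_4 = -29 + c
y_5 = -141 + 11c
So -141 + 11c = -119, giving c = 2.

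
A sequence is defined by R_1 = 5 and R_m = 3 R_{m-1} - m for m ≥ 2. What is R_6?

R_2 = 3·5 - 2 = 13
R_3 = 3·13 - 3 = 36
R_4 = 3·36 - 4 = 104
R_5 = 3·104 - 5 = 307
R_6 = 3·307 - 6 = 915

915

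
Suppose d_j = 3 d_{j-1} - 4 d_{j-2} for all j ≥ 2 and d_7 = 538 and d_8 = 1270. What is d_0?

4

Rearranging, d_{j-2} = (d_j - 3 d_{j-1}) / -4.
d_6 = (1270 - 3*538) / -4 = -344/-4 = 86
d_5 = (538 - 3*86) / -4 = 280/-4 = -70
d_4 = (86 - 3*(-70)) / -4 = 296/-4 = -74
d_3 = (-70 - 3*(-74)) / -4 = 152/-4 = -38
d_2 = (-74 - 3*(-38)) / -4 = 40/-4 = -10
d_1 = (-38 - 3*(-10)) / -4 = -8/-4 = 2
d_0 = (-10 - 3*2) / -4 = -16/-4 = 4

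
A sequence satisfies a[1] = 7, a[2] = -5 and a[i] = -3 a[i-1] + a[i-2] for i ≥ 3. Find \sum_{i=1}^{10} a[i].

a[3] = -3·(-5) + 7 = 22
a[4] = -3·22 + (-5) = -71
a[5] = -3·(-71) + 22 = 235
a[6] = -3·235 + (-71) = -776
a[7] = -3·(-776) + 235 = 2563
a[8] = -3·2563 + (-776) = -8465
a[9] = -3·(-8465) + 2563 = 27958
a[10] = -3·27958 + (-8465) = -92339
Sum = 7 + (-5) + 22 + (-71) + 235 + (-776) + 2563 + (-8465) + 27958 + (-92339) = -70871

-70871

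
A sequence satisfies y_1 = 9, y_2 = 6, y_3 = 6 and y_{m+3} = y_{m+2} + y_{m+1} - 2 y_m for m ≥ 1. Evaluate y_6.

y_4 = 6 + 6 - 2*9 = -6
y_5 = (-6) + 6 - 2*6 = -12
y_6 = (-12) + (-6) - 2*6 = -30

-30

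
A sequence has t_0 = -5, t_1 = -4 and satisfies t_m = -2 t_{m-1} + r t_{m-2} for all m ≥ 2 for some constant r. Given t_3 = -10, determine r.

1

t_2 = 8 - 5r
t_3 = -16 + 6r
So -16 + 6r = -10, giving r = 1.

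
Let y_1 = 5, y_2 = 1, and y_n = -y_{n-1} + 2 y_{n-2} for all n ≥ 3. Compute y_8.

y_3 = -1 + 2(5) = 9
y_4 = -9 + 2(1) = -7
y_5 = -(-7) + 2(9) = 25
y_6 = -25 + 2(-7) = -39
y_7 = -(-39) + 2(25) = 89
y_8 = -89 + 2(-39) = -167

-167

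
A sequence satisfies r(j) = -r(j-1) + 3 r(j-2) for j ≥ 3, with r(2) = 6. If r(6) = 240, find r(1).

-6

Let r(1) = w.
r(3) = -6 + 3w
r(4) = 24 - 3w
r(5) = -42 + 12w
r(6) = 114 - 21w
So 114 - 21w = 240, giving w = -6.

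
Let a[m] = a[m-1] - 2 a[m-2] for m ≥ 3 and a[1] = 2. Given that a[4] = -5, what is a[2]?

1

Let a[2] = y.
a[3] = -4 + y
a[4] = -4 - y
So -4 - y = -5, giving y = 1.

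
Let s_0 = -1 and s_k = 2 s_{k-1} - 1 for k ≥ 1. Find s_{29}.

-1073741823

The fixed point is -1/(1 - 2) = 1, so s_k - 1 = 2(s_{k-1} - 1).
Hence s_k = -2·2^k + 1.
s_{29} = -2·2^{29} + 1 = -2·536870912 + 1 = -1073741823.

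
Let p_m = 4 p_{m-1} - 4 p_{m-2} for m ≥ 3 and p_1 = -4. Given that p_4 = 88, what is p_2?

Let p_2 = w.
p_3 = 16 + 4w
p_4 = 64 + 12w
So 64 + 12w = 88, giving w = 2.

2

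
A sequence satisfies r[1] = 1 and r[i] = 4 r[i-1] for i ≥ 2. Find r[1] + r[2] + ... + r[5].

341

r[2] = 4·1 = 4
r[3] = 4·4 = 16
r[4] = 4·16 = 64
r[5] = 4·64 = 256
Sum = 1 + 4 + 16 + 64 + 256 = 341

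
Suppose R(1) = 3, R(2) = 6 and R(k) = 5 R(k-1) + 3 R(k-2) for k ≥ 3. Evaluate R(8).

201102

R(3) = 5·6 + 3·3 = 39
R(4) = 5·39 + 3·6 = 213
R(5) = 5·213 + 3·39 = 1182
R(6) = 5·1182 + 3·213 = 6549
R(7) = 5·6549 + 3·1182 = 36291
R(8) = 5·36291 + 3·6549 = 201102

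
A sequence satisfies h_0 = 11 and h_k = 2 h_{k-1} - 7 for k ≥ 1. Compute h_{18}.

1048583

The fixed point is -7/(1 - 2) = 7, so h_k - 7 = 2(h_{k-1} - 7).
Hence h_k = 4·2^k + 7.
h_{18} = 4·2^{18} + 7 = 4·262144 + 7 = 1048583.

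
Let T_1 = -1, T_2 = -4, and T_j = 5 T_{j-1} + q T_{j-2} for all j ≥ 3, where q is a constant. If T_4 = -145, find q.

5

T_3 = -20 - q
T_4 = -100 - 9q
So -100 - 9q = -145, giving q = 5.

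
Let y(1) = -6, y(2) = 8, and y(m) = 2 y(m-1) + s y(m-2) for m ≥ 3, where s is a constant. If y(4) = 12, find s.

5

y(3) = 16 - 6s
y(4) = 32 - 4s
So 32 - 4s = 12, giving s = 5.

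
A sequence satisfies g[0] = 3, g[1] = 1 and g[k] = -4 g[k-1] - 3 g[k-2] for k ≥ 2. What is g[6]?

g[2] = -4·1 - 3·3 = -13
g[3] = -4·(-13) - 3·1 = 49
g[4] = -4·49 - 3·(-13) = -157
g[5] = -4·(-157) - 3·49 = 481
g[6] = -4·481 - 3·(-157) = -1453

-1453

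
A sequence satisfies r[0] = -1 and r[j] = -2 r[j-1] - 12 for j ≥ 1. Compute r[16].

196604

The fixed point is -12/(1 + 2) = -4, so r[j] + 4 = -2(r[j-1] + 4).
Hence r[j] = 3·(-2)^j - 4.
r[16] = 3·(-2)^{16} - 4 = 3·65536 - 4 = 196604.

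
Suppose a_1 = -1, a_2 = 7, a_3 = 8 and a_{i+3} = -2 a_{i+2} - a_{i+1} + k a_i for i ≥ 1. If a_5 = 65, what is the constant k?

a_4 = -23 - k
a_5 = 38 + 9k
So 38 + 9k = 65, giving k = 3.

3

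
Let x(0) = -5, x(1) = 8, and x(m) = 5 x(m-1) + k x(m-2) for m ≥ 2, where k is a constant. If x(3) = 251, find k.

-3

x(2) = 40 - 5k
x(3) = 200 - 17k
So 200 - 17k = 251, giving k = -3.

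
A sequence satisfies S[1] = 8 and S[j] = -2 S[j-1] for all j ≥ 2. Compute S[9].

S[2] = -2*8 = -16
S[3] = -2*(-16) = 32
S[4] = -2*32 = -64
S[5] = -2*(-64) = 128
S[6] = -2*128 = -256
S[7] = -2*(-256) = 512
S[8] = -2*512 = -1024
S[9] = -2*(-1024) = 2048

2048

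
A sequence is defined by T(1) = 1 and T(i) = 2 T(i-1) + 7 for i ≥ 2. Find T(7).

505

T(2) = 2*1 + 7 = 9
T(3) = 2*9 + 7 = 25
T(4) = 2*25 + 7 = 57
T(5) = 2*57 + 7 = 121
T(6) = 2*121 + 7 = 249
T(7) = 2*249 + 7 = 505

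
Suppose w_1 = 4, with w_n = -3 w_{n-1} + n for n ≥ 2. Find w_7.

2599

w_2 = -3(4) + 2 = -10
w_3 = -3(-10) + 3 = 33
w_4 = -3(33) + 4 = -95
w_5 = -3(-95) + 5 = 290
w_6 = -3(290) + 6 = -864
w_7 = -3(-864) + 7 = 2599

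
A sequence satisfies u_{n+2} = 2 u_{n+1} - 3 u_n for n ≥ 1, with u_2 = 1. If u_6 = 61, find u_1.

6

Let u_1 = y.
u_3 = 2 - 3y
u_4 = 1 - 6y
u_5 = -4 - 3y
u_6 = -11 + 12y
So -11 + 12y = 61, giving y = 6.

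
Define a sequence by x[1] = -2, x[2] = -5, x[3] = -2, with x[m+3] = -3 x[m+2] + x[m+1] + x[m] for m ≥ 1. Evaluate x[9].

x[4] = -3·(-2) + (-5) + (-2) = -1
x[5] = -3·(-1) + (-2) + (-5) = -4
x[6] = -3·(-4) + (-1) + (-2) = 9
x[7] = -3·9 + (-4) + (-1) = -32
x[8] = -3·(-32) + 9 + (-4) = 101
x[9] = -3·101 + (-32) + 9 = -326

-326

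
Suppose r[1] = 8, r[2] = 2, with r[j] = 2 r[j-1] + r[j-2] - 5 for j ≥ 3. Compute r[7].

127

r[3] = 2*2 + 8 - 5 = 7
r[4] = 2*7 + 2 - 5 = 11
r[5] = 2*11 + 7 - 5 = 24
r[6] = 2*24 + 11 - 5 = 54
r[7] = 2*54 + 24 - 5 = 127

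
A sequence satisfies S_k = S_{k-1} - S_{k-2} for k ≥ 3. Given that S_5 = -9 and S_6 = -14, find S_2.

Rearranging, S_{k-2} = -(S_k - S_{k-1}).
S_4 = -(-14 - (-9)) = 5
S_3 = -(-9 - 5) = 14
S_2 = -(5 - 14) = 9

9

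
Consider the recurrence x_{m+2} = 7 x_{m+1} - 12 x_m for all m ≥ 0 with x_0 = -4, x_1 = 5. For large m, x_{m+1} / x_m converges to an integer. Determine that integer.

4

The characteristic equation is r^2 - 7r + 12 = 0, which factors as (r - 4)(r - 3) = 0.
So the roots are 4 and 3. Since |4| > |3| and the coefficient of 4^m is non-zero, the ratio tends to 4.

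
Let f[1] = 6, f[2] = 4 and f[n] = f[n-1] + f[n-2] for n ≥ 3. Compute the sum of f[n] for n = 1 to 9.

f[3] = 4 + 6 = 10
f[4] = 10 + 4 = 14
f[5] = 14 + 10 = 24
f[6] = 24 + 14 = 38
f[7] = 38 + 24 = 62
f[8] = 62 + 38 = 100
f[9] = 100 + 62 = 162
Sum = 6 + 4 + 10 + 14 + 24 + 38 + 62 + 100 + 162 = 420

420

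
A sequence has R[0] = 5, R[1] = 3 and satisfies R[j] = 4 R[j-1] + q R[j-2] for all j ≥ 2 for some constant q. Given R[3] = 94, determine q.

R[2] = 12 + 5q
R[3] = 48 + 23q
So 48 + 23q = 94, giving q = 2.

2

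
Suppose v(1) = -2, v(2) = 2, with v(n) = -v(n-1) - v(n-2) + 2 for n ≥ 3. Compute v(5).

2

v(3) = -2 - (-2) + 2 = 2
v(4) = -2 - 2 + 2 = -2
v(5) = -(-2) - 2 + 2 = 2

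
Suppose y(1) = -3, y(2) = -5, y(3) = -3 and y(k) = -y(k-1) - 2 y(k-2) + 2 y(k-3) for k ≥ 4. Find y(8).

y(4) = -(-3) - 2(-5) + 2(-3) = 7
y(5) = -7 - 2(-3) + 2(-5) = -11
y(6) = -(-11) - 2(7) + 2(-3) = -9
y(7) = -(-9) - 2(-11) + 2(7) = 45
y(8) = -45 - 2(-9) + 2(-11) = -49

-49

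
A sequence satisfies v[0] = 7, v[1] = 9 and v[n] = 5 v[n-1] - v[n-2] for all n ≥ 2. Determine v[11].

50255066

v[2] = 5(9) - 7 = 38
v[3] = 5(38) - 9 = 181
v[4] = 5(181) - 38 = 867
v[5] = 5(867) - 181 = 4154
v[6] = 5(4154) - 867 = 19903
v[7] = 5(19903) - 4154 = 95361
v[8] = 5(95361) - 19903 = 456902
v[9] = 5(456902) - 95361 = 2189149
v[10] = 5(2189149) - 456902 = 10488843
v[11] = 5(10488843) - 2189149 = 50255066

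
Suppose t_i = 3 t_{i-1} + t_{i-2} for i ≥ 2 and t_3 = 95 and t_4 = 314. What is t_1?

8

Rearranging, t_{i-2} = t_i - 3 t_{i-1}.
t_2 = 314 - 3(95) = 29
t_1 = 95 - 3(29) = 8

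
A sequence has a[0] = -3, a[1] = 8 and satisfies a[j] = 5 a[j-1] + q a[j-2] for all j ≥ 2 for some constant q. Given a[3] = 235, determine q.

-5

a[2] = 40 - 3q
a[3] = 200 - 7q
So 200 - 7q = 235, giving q = -5.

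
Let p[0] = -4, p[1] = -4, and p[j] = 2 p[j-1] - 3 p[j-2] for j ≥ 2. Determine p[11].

788

p[2] = 2(-4) - 3(-4) = 4
p[3] = 2(4) - 3(-4) = 20
p[4] = 2(20) - 3(4) = 28
p[5] = 2(28) - 3(20) = -4
p[6] = 2(-4) - 3(28) = -92
p[7] = 2(-92) - 3(-4) = -172
p[8] = 2(-172) - 3(-92) = -68
p[9] = 2(-68) - 3(-172) = 380
p[10] = 2(380) - 3(-68) = 964
p[11] = 2(964) - 3(380) = 788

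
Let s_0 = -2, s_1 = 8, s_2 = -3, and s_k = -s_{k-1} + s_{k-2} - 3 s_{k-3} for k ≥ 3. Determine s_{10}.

s_3 = -(-3) + 8 - 3(-2) = 17
s_4 = -17 + (-3) - 3(8) = -44
s_5 = -(-44) + 17 - 3(-3) = 70
s_6 = -70 + (-44) - 3(17) = -165
s_7 = -(-165) + 70 - 3(-44) = 367
s_8 = -367 + (-165) - 3(70) = -742
s_9 = -(-742) + 367 - 3(-165) = 1604
s_{10} = -1604 + (-742) - 3(367) = -3447

-3447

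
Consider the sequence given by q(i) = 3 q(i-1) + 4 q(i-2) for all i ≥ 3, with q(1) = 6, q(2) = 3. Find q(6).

1839

q(3) = 3*3 + 4*6 = 33
q(4) = 3*33 + 4*3 = 111
q(5) = 3*111 + 4*33 = 465
q(6) = 3*465 + 4*111 = 1839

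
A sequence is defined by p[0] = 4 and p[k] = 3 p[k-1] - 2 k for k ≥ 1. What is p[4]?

208

p[1] = 3·4 - 2 = 10
p[2] = 3·10 - 4 = 26
p[3] = 3·26 - 6 = 72
p[4] = 3·72 - 8 = 208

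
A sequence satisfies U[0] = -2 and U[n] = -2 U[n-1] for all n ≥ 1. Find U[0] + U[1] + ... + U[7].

170

U[1] = -2·(-2) = 4
U[2] = -2·4 = -8
U[3] = -2·(-8) = 16
U[4] = -2·16 = -32
U[5] = -2·(-32) = 64
U[6] = -2·64 = -128
U[7] = -2·(-128) = 256
Sum = (-2) + 4 + (-8) + 16 + (-32) + 64 + (-128) + 256 = 170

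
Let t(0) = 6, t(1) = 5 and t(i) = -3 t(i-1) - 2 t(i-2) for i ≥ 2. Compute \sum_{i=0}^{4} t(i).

-104

t(2) = -3·5 - 2·6 = -27
t(3) = -3·(-27) - 2·5 = 71
t(4) = -3·71 - 2·(-27) = -159
Sum = 6 + 5 + (-27) + 71 + (-159) = -104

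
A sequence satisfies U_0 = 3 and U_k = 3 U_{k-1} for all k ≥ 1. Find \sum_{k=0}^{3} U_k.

U_1 = 3(3) = 9
U_2 = 3(9) = 27
U_3 = 3(27) = 81
Sum = 3 + 9 + 27 + 81 = 120

120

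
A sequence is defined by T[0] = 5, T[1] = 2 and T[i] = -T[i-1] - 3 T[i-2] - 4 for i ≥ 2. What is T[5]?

-85

T[2] = -2 - 3·5 - 4 = -21
T[3] = -(-21) - 3·2 - 4 = 11
T[4] = -11 - 3·(-21) - 4 = 48
T[5] = -48 - 3·11 - 4 = -85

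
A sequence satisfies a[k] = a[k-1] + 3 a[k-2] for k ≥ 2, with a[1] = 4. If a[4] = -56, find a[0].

-7

Let a[0] = y.
a[2] = 4 + 3y
a[3] = 16 + 3y
a[4] = 28 + 12y
So 28 + 12y = -56, giving y = -7.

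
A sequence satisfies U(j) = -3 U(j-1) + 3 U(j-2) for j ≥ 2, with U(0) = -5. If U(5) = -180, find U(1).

Let U(1) = y.
U(2) = -15 - 3y
U(3) = 45 + 12y
U(4) = -180 - 45y
U(5) = 675 + 171y
So 675 + 171y = -180, giving y = -5.

-5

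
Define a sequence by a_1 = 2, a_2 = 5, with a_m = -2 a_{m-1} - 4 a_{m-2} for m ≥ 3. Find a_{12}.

a_3 = -2(5) - 4(2) = -18
a_4 = -2(-18) - 4(5) = 16
a_5 = -2(16) - 4(-18) = 40
a_6 = -2(40) - 4(16) = -144
a_7 = -2(-144) - 4(40) = 128
a_8 = -2(128) - 4(-144) = 320
a_9 = -2(320) - 4(128) = -1152
a_{10} = -2(-1152) - 4(320) = 1024
a_{11} = -2(1024) - 4(-1152) = 2560
a_{12} = -2(2560) - 4(1024) = -9216

-9216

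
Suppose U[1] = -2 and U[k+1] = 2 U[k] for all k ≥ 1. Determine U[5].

U[2] = 2·(-2) = -4
U[3] = 2·(-4) = -8
U[4] = 2·(-8) = -16
U[5] = 2·(-16) = -32

-32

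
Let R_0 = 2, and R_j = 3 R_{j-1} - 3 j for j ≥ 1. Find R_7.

-534

R_1 = 3·2 - 3 = 3
R_2 = 3·3 - 6 = 3
R_3 = 3·3 - 9 = 0
R_4 = 3·0 - 12 = -12
R_5 = 3·(-12) - 15 = -51
R_6 = 3·(-51) - 18 = -171
R_7 = 3·(-171) - 21 = -534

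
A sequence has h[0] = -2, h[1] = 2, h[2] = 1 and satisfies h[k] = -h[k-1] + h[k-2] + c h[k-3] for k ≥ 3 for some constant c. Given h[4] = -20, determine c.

h[3] = 1 - 2c
h[4] = 4c
So 4c = -20, giving c = -5.

-5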